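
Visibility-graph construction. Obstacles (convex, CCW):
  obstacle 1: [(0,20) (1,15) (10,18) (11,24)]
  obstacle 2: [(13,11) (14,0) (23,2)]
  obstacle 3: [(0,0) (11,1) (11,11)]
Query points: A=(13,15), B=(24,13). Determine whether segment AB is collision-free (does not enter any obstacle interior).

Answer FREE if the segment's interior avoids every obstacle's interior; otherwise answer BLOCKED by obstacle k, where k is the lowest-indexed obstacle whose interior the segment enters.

FREE

Obstacle 1 [(0,20) (1,15) (10,18) (11,24)]:
  edge (0,20)–(1,15): clear
  edge (1,15)–(10,18): clear
  edge (10,18)–(11,24): clear
  edge (11,24)–(0,20): clear
  midpoint (37/2,14) outside
  → clear
Obstacle 2 [(13,11) (14,0) (23,2)]:
  edge (13,11)–(14,0): clear
  edge (14,0)–(23,2): clear
  edge (23,2)–(13,11): clear
  midpoint (37/2,14) outside
  → clear
Obstacle 3 [(0,0) (11,1) (11,11)]:
  edge (0,0)–(11,1): clear
  edge (11,1)–(11,11): clear
  edge (11,11)–(0,0): clear
  midpoint (37/2,14) outside
  → clear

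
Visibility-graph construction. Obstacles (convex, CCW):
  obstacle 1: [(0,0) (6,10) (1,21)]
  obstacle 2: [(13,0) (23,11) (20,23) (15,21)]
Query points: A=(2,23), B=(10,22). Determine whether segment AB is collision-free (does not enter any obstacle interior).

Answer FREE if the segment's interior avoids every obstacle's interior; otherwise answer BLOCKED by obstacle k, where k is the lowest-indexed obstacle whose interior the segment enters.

FREE

Obstacle 1 [(0,0) (6,10) (1,21)]:
  edge (0,0)–(6,10): clear
  edge (6,10)–(1,21): clear
  edge (1,21)–(0,0): clear
  midpoint (6,45/2) outside
  → clear
Obstacle 2 [(13,0) (23,11) (20,23) (15,21)]:
  edge (13,0)–(23,11): clear
  edge (23,11)–(20,23): clear
  edge (20,23)–(15,21): clear
  edge (15,21)–(13,0): clear
  midpoint (6,45/2) outside
  → clear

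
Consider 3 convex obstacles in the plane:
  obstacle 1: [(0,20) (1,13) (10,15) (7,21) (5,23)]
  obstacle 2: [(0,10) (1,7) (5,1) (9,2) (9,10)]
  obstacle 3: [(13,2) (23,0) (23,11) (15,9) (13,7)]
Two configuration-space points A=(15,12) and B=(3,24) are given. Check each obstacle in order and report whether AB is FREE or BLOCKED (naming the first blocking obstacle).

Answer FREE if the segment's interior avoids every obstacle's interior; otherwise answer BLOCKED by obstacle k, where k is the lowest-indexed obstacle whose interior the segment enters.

BLOCKED by obstacle 1

Obstacle 1 [(0,20) (1,13) (10,15) (7,21) (5,23)]:
  edge (0,20)–(1,13): clear
  edge (1,13)–(10,15): clear
  edge (10,15)–(7,21): crosses AB
  edge (7,21)–(5,23): clear
  edge (5,23)–(0,20): crosses AB
  → BLOCKED
Obstacle 2 [(0,10) (1,7) (5,1) (9,2) (9,10)]:
  edge (0,10)–(1,7): clear
  edge (1,7)–(5,1): clear
  edge (5,1)–(9,2): clear
  edge (9,2)–(9,10): clear
  edge (9,10)–(0,10): clear
  midpoint (9,18) outside
  → clear
Obstacle 3 [(13,2) (23,0) (23,11) (15,9) (13,7)]:
  edge (13,2)–(23,0): clear
  edge (23,0)–(23,11): clear
  edge (23,11)–(15,9): clear
  edge (15,9)–(13,7): clear
  edge (13,7)–(13,2): clear
  midpoint (9,18) outside
  → clear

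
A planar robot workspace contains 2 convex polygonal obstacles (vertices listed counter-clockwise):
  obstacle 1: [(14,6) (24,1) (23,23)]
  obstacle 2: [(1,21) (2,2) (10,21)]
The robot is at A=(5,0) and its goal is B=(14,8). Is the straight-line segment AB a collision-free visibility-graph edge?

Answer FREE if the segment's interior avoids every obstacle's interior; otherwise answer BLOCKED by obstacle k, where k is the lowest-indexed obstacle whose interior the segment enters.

Obstacle 1 [(14,6) (24,1) (23,23)]:
  edge (14,6)–(24,1): clear
  edge (24,1)–(23,23): clear
  edge (23,23)–(14,6): clear
  midpoint (19/2,4) outside
  → clear
Obstacle 2 [(1,21) (2,2) (10,21)]:
  edge (1,21)–(2,2): clear
  edge (2,2)–(10,21): clear
  edge (10,21)–(1,21): clear
  midpoint (19/2,4) outside
  → clear

FREE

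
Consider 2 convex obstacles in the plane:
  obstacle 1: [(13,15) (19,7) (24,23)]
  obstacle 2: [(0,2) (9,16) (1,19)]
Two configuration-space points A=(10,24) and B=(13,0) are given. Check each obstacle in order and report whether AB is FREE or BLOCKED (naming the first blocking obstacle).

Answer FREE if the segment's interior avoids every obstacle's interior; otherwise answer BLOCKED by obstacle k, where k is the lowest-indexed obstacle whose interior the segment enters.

FREE

Obstacle 1 [(13,15) (19,7) (24,23)]:
  edge (13,15)–(19,7): clear
  edge (19,7)–(24,23): clear
  edge (24,23)–(13,15): clear
  midpoint (23/2,12) outside
  → clear
Obstacle 2 [(0,2) (9,16) (1,19)]:
  edge (0,2)–(9,16): clear
  edge (9,16)–(1,19): clear
  edge (1,19)–(0,2): clear
  midpoint (23/2,12) outside
  → clear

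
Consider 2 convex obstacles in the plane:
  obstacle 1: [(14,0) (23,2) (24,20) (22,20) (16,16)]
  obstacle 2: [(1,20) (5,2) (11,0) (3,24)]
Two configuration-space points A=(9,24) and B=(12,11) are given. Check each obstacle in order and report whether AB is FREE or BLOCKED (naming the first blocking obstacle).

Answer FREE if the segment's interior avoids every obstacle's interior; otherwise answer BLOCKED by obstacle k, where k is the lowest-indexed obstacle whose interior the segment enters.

FREE

Obstacle 1 [(14,0) (23,2) (24,20) (22,20) (16,16)]:
  edge (14,0)–(23,2): clear
  edge (23,2)–(24,20): clear
  edge (24,20)–(22,20): clear
  edge (22,20)–(16,16): clear
  edge (16,16)–(14,0): clear
  midpoint (21/2,35/2) outside
  → clear
Obstacle 2 [(1,20) (5,2) (11,0) (3,24)]:
  edge (1,20)–(5,2): clear
  edge (5,2)–(11,0): clear
  edge (11,0)–(3,24): clear
  edge (3,24)–(1,20): clear
  midpoint (21/2,35/2) outside
  → clear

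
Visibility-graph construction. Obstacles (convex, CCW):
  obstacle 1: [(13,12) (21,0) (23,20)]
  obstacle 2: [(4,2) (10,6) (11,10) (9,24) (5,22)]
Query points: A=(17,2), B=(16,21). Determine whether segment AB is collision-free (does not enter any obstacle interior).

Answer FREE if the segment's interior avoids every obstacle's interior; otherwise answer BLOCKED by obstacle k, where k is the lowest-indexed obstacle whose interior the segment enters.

Obstacle 1 [(13,12) (21,0) (23,20)]:
  edge (13,12)–(21,0): crosses AB
  edge (21,0)–(23,20): clear
  edge (23,20)–(13,12): crosses AB
  → BLOCKED
Obstacle 2 [(4,2) (10,6) (11,10) (9,24) (5,22)]:
  edge (4,2)–(10,6): clear
  edge (10,6)–(11,10): clear
  edge (11,10)–(9,24): clear
  edge (9,24)–(5,22): clear
  edge (5,22)–(4,2): clear
  midpoint (33/2,23/2) outside
  → clear

BLOCKED by obstacle 1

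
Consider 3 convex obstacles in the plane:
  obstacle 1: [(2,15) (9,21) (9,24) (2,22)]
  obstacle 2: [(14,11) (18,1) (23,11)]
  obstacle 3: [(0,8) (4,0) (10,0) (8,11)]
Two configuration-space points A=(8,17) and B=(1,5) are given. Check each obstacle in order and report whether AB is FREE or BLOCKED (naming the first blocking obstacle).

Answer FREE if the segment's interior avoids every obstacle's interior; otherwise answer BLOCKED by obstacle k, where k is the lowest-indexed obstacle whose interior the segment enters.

Obstacle 1 [(2,15) (9,21) (9,24) (2,22)]:
  edge (2,15)–(9,21): clear
  edge (9,21)–(9,24): clear
  edge (9,24)–(2,22): clear
  edge (2,22)–(2,15): clear
  midpoint (9/2,11) outside
  → clear
Obstacle 2 [(14,11) (18,1) (23,11)]:
  edge (14,11)–(18,1): clear
  edge (18,1)–(23,11): clear
  edge (23,11)–(14,11): clear
  midpoint (9/2,11) outside
  → clear
Obstacle 3 [(0,8) (4,0) (10,0) (8,11)]:
  edge (0,8)–(4,0): crosses AB
  edge (4,0)–(10,0): clear
  edge (10,0)–(8,11): clear
  edge (8,11)–(0,8): crosses AB
  → BLOCKED

BLOCKED by obstacle 3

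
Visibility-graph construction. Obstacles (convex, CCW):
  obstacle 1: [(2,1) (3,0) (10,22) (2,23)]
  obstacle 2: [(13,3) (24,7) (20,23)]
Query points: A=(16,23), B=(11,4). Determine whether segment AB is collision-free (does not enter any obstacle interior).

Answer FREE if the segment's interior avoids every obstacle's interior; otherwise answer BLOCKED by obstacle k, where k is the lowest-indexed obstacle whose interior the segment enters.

FREE

Obstacle 1 [(2,1) (3,0) (10,22) (2,23)]:
  edge (2,1)–(3,0): clear
  edge (3,0)–(10,22): clear
  edge (10,22)–(2,23): clear
  edge (2,23)–(2,1): clear
  midpoint (27/2,27/2) outside
  → clear
Obstacle 2 [(13,3) (24,7) (20,23)]:
  edge (13,3)–(24,7): clear
  edge (24,7)–(20,23): clear
  edge (20,23)–(13,3): clear
  midpoint (27/2,27/2) outside
  → clear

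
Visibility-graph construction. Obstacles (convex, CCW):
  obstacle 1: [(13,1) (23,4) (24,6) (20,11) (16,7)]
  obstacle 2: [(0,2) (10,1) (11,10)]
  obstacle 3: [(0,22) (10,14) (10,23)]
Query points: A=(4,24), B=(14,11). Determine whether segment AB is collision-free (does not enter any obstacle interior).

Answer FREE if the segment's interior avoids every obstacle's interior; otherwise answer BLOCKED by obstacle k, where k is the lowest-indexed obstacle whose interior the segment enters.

Obstacle 1 [(13,1) (23,4) (24,6) (20,11) (16,7)]:
  edge (13,1)–(23,4): clear
  edge (23,4)–(24,6): clear
  edge (24,6)–(20,11): clear
  edge (20,11)–(16,7): clear
  edge (16,7)–(13,1): clear
  midpoint (9,35/2) outside
  → clear
Obstacle 2 [(0,2) (10,1) (11,10)]:
  edge (0,2)–(10,1): clear
  edge (10,1)–(11,10): clear
  edge (11,10)–(0,2): clear
  midpoint (9,35/2) outside
  → clear
Obstacle 3 [(0,22) (10,14) (10,23)]:
  edge (0,22)–(10,14): clear
  edge (10,14)–(10,23): crosses AB
  edge (10,23)–(0,22): crosses AB
  → BLOCKED

BLOCKED by obstacle 3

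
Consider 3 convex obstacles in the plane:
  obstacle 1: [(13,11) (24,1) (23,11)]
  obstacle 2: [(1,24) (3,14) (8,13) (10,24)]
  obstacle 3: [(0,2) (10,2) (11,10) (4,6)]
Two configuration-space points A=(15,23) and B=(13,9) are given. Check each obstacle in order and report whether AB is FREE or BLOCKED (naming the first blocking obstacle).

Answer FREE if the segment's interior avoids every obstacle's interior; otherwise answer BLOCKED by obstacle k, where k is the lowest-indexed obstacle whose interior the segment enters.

Obstacle 1 [(13,11) (24,1) (23,11)]:
  edge (13,11)–(24,1): crosses AB
  edge (24,1)–(23,11): clear
  edge (23,11)–(13,11): crosses AB
  → BLOCKED
Obstacle 2 [(1,24) (3,14) (8,13) (10,24)]:
  edge (1,24)–(3,14): clear
  edge (3,14)–(8,13): clear
  edge (8,13)–(10,24): clear
  edge (10,24)–(1,24): clear
  midpoint (14,16) outside
  → clear
Obstacle 3 [(0,2) (10,2) (11,10) (4,6)]:
  edge (0,2)–(10,2): clear
  edge (10,2)–(11,10): clear
  edge (11,10)–(4,6): clear
  edge (4,6)–(0,2): clear
  midpoint (14,16) outside
  → clear

BLOCKED by obstacle 1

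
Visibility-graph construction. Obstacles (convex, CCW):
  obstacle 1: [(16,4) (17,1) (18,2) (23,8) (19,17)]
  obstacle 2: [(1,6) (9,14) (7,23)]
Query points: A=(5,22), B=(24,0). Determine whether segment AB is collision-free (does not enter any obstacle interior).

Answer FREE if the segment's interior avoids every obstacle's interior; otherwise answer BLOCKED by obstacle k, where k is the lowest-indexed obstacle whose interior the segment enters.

BLOCKED by obstacle 1

Obstacle 1 [(16,4) (17,1) (18,2) (23,8) (19,17)]:
  edge (16,4)–(17,1): clear
  edge (17,1)–(18,2): clear
  edge (18,2)–(23,8): crosses AB
  edge (23,8)–(19,17): clear
  edge (19,17)–(16,4): crosses AB
  → BLOCKED
Obstacle 2 [(1,6) (9,14) (7,23)]:
  edge (1,6)–(9,14): clear
  edge (9,14)–(7,23): crosses AB
  edge (7,23)–(1,6): crosses AB
  → BLOCKED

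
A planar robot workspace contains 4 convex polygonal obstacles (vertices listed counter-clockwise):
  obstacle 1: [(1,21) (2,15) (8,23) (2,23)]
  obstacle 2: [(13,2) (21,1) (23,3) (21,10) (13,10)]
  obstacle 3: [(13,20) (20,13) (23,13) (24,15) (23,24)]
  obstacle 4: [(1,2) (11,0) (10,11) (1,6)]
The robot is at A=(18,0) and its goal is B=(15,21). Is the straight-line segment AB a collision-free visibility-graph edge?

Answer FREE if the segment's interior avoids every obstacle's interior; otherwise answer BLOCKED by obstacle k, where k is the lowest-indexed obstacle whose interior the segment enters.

BLOCKED by obstacle 2

Obstacle 1 [(1,21) (2,15) (8,23) (2,23)]:
  edge (1,21)–(2,15): clear
  edge (2,15)–(8,23): clear
  edge (8,23)–(2,23): clear
  edge (2,23)–(1,21): clear
  midpoint (33/2,21/2) outside
  → clear
Obstacle 2 [(13,2) (21,1) (23,3) (21,10) (13,10)]:
  edge (13,2)–(21,1): crosses AB
  edge (21,1)–(23,3): clear
  edge (23,3)–(21,10): clear
  edge (21,10)–(13,10): crosses AB
  edge (13,10)–(13,2): clear
  → BLOCKED
Obstacle 3 [(13,20) (20,13) (23,13) (24,15) (23,24)]:
  edge (13,20)–(20,13): crosses AB
  edge (20,13)–(23,13): clear
  edge (23,13)–(24,15): clear
  edge (24,15)–(23,24): clear
  edge (23,24)–(13,20): crosses AB
  → BLOCKED
Obstacle 4 [(1,2) (11,0) (10,11) (1,6)]:
  edge (1,2)–(11,0): clear
  edge (11,0)–(10,11): clear
  edge (10,11)–(1,6): clear
  edge (1,6)–(1,2): clear
  midpoint (33/2,21/2) outside
  → clear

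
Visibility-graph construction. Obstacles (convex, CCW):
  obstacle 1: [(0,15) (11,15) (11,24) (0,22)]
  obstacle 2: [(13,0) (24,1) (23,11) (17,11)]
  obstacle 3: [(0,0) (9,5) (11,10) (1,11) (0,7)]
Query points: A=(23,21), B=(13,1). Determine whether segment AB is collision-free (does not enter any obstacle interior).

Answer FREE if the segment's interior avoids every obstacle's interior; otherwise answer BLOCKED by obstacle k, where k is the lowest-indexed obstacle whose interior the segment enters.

BLOCKED by obstacle 2

Obstacle 1 [(0,15) (11,15) (11,24) (0,22)]:
  edge (0,15)–(11,15): clear
  edge (11,15)–(11,24): clear
  edge (11,24)–(0,22): clear
  edge (0,22)–(0,15): clear
  midpoint (18,11) outside
  → clear
Obstacle 2 [(13,0) (24,1) (23,11) (17,11)]:
  edge (13,0)–(24,1): clear
  edge (24,1)–(23,11): clear
  edge (23,11)–(17,11): crosses AB
  edge (17,11)–(13,0): crosses AB
  → BLOCKED
Obstacle 3 [(0,0) (9,5) (11,10) (1,11) (0,7)]:
  edge (0,0)–(9,5): clear
  edge (9,5)–(11,10): clear
  edge (11,10)–(1,11): clear
  edge (1,11)–(0,7): clear
  edge (0,7)–(0,0): clear
  midpoint (18,11) outside
  → clear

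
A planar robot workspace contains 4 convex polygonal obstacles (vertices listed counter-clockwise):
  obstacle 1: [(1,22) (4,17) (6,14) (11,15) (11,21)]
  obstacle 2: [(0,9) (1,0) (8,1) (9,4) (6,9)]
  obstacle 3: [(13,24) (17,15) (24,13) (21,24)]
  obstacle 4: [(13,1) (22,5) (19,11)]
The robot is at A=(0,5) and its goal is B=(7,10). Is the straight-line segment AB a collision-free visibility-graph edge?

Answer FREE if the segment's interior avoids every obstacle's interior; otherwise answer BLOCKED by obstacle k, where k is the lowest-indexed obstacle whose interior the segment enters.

BLOCKED by obstacle 2

Obstacle 1 [(1,22) (4,17) (6,14) (11,15) (11,21)]:
  edge (1,22)–(4,17): clear
  edge (4,17)–(6,14): clear
  edge (6,14)–(11,15): clear
  edge (11,15)–(11,21): clear
  edge (11,21)–(1,22): clear
  midpoint (7/2,15/2) outside
  → clear
Obstacle 2 [(0,9) (1,0) (8,1) (9,4) (6,9)]:
  edge (0,9)–(1,0): crosses AB
  edge (1,0)–(8,1): clear
  edge (8,1)–(9,4): clear
  edge (9,4)–(6,9): clear
  edge (6,9)–(0,9): crosses AB
  → BLOCKED
Obstacle 3 [(13,24) (17,15) (24,13) (21,24)]:
  edge (13,24)–(17,15): clear
  edge (17,15)–(24,13): clear
  edge (24,13)–(21,24): clear
  edge (21,24)–(13,24): clear
  midpoint (7/2,15/2) outside
  → clear
Obstacle 4 [(13,1) (22,5) (19,11)]:
  edge (13,1)–(22,5): clear
  edge (22,5)–(19,11): clear
  edge (19,11)–(13,1): clear
  midpoint (7/2,15/2) outside
  → clear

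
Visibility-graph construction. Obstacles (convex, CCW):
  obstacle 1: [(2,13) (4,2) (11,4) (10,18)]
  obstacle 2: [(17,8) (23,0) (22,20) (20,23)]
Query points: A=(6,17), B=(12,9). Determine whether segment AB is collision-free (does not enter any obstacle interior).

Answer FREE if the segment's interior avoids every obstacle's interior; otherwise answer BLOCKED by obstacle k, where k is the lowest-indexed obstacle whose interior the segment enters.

BLOCKED by obstacle 1

Obstacle 1 [(2,13) (4,2) (11,4) (10,18)]:
  edge (2,13)–(4,2): clear
  edge (4,2)–(11,4): clear
  edge (11,4)–(10,18): crosses AB
  edge (10,18)–(2,13): crosses AB
  → BLOCKED
Obstacle 2 [(17,8) (23,0) (22,20) (20,23)]:
  edge (17,8)–(23,0): clear
  edge (23,0)–(22,20): clear
  edge (22,20)–(20,23): clear
  edge (20,23)–(17,8): clear
  midpoint (9,13) outside
  → clear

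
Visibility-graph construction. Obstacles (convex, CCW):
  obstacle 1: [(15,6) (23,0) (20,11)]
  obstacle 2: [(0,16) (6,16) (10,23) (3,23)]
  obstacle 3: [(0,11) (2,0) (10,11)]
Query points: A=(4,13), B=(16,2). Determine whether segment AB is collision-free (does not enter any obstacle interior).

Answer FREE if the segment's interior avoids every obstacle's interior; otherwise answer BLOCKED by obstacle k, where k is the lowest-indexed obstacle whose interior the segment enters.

Obstacle 1 [(15,6) (23,0) (20,11)]:
  edge (15,6)–(23,0): clear
  edge (23,0)–(20,11): clear
  edge (20,11)–(15,6): clear
  midpoint (10,15/2) outside
  → clear
Obstacle 2 [(0,16) (6,16) (10,23) (3,23)]:
  edge (0,16)–(6,16): clear
  edge (6,16)–(10,23): clear
  edge (10,23)–(3,23): clear
  edge (3,23)–(0,16): clear
  midpoint (10,15/2) outside
  → clear
Obstacle 3 [(0,11) (2,0) (10,11)]:
  edge (0,11)–(2,0): clear
  edge (2,0)–(10,11): crosses AB
  edge (10,11)–(0,11): crosses AB
  → BLOCKED

BLOCKED by obstacle 3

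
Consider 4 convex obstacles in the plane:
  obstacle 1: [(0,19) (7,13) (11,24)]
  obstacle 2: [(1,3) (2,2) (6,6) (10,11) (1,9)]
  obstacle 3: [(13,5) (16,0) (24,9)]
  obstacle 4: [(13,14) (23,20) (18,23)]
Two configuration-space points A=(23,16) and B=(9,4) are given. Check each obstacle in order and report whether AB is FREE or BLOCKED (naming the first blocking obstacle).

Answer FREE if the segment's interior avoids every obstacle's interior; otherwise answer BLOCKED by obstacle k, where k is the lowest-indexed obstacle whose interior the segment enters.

Obstacle 1 [(0,19) (7,13) (11,24)]:
  edge (0,19)–(7,13): clear
  edge (7,13)–(11,24): clear
  edge (11,24)–(0,19): clear
  midpoint (16,10) outside
  → clear
Obstacle 2 [(1,3) (2,2) (6,6) (10,11) (1,9)]:
  edge (1,3)–(2,2): clear
  edge (2,2)–(6,6): clear
  edge (6,6)–(10,11): clear
  edge (10,11)–(1,9): clear
  edge (1,9)–(1,3): clear
  midpoint (16,10) outside
  → clear
Obstacle 3 [(13,5) (16,0) (24,9)]:
  edge (13,5)–(16,0): clear
  edge (16,0)–(24,9): clear
  edge (24,9)–(13,5): clear
  midpoint (16,10) outside
  → clear
Obstacle 4 [(13,14) (23,20) (18,23)]:
  edge (13,14)–(23,20): clear
  edge (23,20)–(18,23): clear
  edge (18,23)–(13,14): clear
  midpoint (16,10) outside
  → clear

FREE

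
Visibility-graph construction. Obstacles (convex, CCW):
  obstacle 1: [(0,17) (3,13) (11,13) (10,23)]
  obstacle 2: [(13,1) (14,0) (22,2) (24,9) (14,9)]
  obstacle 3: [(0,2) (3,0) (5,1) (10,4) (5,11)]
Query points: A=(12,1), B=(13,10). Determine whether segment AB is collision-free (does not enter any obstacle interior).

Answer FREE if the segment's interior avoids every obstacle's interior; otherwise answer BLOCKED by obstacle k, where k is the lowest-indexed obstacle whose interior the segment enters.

Obstacle 1 [(0,17) (3,13) (11,13) (10,23)]:
  edge (0,17)–(3,13): clear
  edge (3,13)–(11,13): clear
  edge (11,13)–(10,23): clear
  edge (10,23)–(0,17): clear
  midpoint (25/2,11/2) outside
  → clear
Obstacle 2 [(13,1) (14,0) (22,2) (24,9) (14,9)]:
  edge (13,1)–(14,0): clear
  edge (14,0)–(22,2): clear
  edge (22,2)–(24,9): clear
  edge (24,9)–(14,9): clear
  edge (14,9)–(13,1): clear
  midpoint (25/2,11/2) outside
  → clear
Obstacle 3 [(0,2) (3,0) (5,1) (10,4) (5,11)]:
  edge (0,2)–(3,0): clear
  edge (3,0)–(5,1): clear
  edge (5,1)–(10,4): clear
  edge (10,4)–(5,11): clear
  edge (5,11)–(0,2): clear
  midpoint (25/2,11/2) outside
  → clear

FREE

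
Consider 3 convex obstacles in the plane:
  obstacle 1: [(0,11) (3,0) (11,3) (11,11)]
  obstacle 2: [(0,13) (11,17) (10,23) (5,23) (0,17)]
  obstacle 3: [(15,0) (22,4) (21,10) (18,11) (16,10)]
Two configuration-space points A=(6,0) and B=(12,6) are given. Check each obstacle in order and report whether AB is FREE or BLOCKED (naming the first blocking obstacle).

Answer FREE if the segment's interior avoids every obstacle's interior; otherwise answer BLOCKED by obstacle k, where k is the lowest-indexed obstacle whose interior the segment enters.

BLOCKED by obstacle 1

Obstacle 1 [(0,11) (3,0) (11,3) (11,11)]:
  edge (0,11)–(3,0): clear
  edge (3,0)–(11,3): crosses AB
  edge (11,3)–(11,11): crosses AB
  edge (11,11)–(0,11): clear
  → BLOCKED
Obstacle 2 [(0,13) (11,17) (10,23) (5,23) (0,17)]:
  edge (0,13)–(11,17): clear
  edge (11,17)–(10,23): clear
  edge (10,23)–(5,23): clear
  edge (5,23)–(0,17): clear
  edge (0,17)–(0,13): clear
  midpoint (9,3) outside
  → clear
Obstacle 3 [(15,0) (22,4) (21,10) (18,11) (16,10)]:
  edge (15,0)–(22,4): clear
  edge (22,4)–(21,10): clear
  edge (21,10)–(18,11): clear
  edge (18,11)–(16,10): clear
  edge (16,10)–(15,0): clear
  midpoint (9,3) outside
  → clear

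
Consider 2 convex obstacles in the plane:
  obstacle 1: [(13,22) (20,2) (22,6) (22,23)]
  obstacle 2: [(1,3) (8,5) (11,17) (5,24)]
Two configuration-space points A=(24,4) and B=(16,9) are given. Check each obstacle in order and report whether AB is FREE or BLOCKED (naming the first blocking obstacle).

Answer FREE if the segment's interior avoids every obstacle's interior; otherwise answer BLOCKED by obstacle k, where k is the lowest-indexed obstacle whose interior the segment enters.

Obstacle 1 [(13,22) (20,2) (22,6) (22,23)]:
  edge (13,22)–(20,2): crosses AB
  edge (20,2)–(22,6): crosses AB
  edge (22,6)–(22,23): clear
  edge (22,23)–(13,22): clear
  → BLOCKED
Obstacle 2 [(1,3) (8,5) (11,17) (5,24)]:
  edge (1,3)–(8,5): clear
  edge (8,5)–(11,17): clear
  edge (11,17)–(5,24): clear
  edge (5,24)–(1,3): clear
  midpoint (20,13/2) outside
  → clear

BLOCKED by obstacle 1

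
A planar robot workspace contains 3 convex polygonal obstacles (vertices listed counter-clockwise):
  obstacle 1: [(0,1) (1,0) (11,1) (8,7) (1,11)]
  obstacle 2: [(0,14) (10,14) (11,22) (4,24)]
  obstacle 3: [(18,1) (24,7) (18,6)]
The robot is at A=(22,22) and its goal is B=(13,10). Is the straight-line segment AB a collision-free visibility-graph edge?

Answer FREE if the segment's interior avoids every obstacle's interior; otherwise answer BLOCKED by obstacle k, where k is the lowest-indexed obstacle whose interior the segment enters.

FREE

Obstacle 1 [(0,1) (1,0) (11,1) (8,7) (1,11)]:
  edge (0,1)–(1,0): clear
  edge (1,0)–(11,1): clear
  edge (11,1)–(8,7): clear
  edge (8,7)–(1,11): clear
  edge (1,11)–(0,1): clear
  midpoint (35/2,16) outside
  → clear
Obstacle 2 [(0,14) (10,14) (11,22) (4,24)]:
  edge (0,14)–(10,14): clear
  edge (10,14)–(11,22): clear
  edge (11,22)–(4,24): clear
  edge (4,24)–(0,14): clear
  midpoint (35/2,16) outside
  → clear
Obstacle 3 [(18,1) (24,7) (18,6)]:
  edge (18,1)–(24,7): clear
  edge (24,7)–(18,6): clear
  edge (18,6)–(18,1): clear
  midpoint (35/2,16) outside
  → clear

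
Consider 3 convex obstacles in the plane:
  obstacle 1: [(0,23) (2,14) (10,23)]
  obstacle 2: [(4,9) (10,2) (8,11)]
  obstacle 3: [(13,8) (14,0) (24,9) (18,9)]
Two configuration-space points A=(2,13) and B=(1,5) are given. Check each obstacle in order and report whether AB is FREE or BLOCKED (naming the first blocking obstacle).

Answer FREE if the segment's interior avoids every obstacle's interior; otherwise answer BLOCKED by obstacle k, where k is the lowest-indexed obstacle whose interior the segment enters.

FREE

Obstacle 1 [(0,23) (2,14) (10,23)]:
  edge (0,23)–(2,14): clear
  edge (2,14)–(10,23): clear
  edge (10,23)–(0,23): clear
  midpoint (3/2,9) outside
  → clear
Obstacle 2 [(4,9) (10,2) (8,11)]:
  edge (4,9)–(10,2): clear
  edge (10,2)–(8,11): clear
  edge (8,11)–(4,9): clear
  midpoint (3/2,9) outside
  → clear
Obstacle 3 [(13,8) (14,0) (24,9) (18,9)]:
  edge (13,8)–(14,0): clear
  edge (14,0)–(24,9): clear
  edge (24,9)–(18,9): clear
  edge (18,9)–(13,8): clear
  midpoint (3/2,9) outside
  → clear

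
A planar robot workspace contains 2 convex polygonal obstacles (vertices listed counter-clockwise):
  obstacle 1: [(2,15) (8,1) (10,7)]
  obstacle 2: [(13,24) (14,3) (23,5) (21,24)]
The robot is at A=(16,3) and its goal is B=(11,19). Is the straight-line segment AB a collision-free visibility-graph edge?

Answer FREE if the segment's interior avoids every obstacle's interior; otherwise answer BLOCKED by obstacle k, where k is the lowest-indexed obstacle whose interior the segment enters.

BLOCKED by obstacle 2

Obstacle 1 [(2,15) (8,1) (10,7)]:
  edge (2,15)–(8,1): clear
  edge (8,1)–(10,7): clear
  edge (10,7)–(2,15): clear
  midpoint (27/2,11) outside
  → clear
Obstacle 2 [(13,24) (14,3) (23,5) (21,24)]:
  edge (13,24)–(14,3): crosses AB
  edge (14,3)–(23,5): crosses AB
  edge (23,5)–(21,24): clear
  edge (21,24)–(13,24): clear
  → BLOCKED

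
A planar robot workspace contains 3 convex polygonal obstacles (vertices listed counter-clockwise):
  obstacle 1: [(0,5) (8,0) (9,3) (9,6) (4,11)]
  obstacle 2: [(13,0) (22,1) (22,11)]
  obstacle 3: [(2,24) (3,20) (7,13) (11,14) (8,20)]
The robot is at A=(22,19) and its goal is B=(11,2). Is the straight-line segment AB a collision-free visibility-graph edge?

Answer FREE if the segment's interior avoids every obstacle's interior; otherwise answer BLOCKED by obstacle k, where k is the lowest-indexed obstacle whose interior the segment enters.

FREE

Obstacle 1 [(0,5) (8,0) (9,3) (9,6) (4,11)]:
  edge (0,5)–(8,0): clear
  edge (8,0)–(9,3): clear
  edge (9,3)–(9,6): clear
  edge (9,6)–(4,11): clear
  edge (4,11)–(0,5): clear
  midpoint (33/2,21/2) outside
  → clear
Obstacle 2 [(13,0) (22,1) (22,11)]:
  edge (13,0)–(22,1): clear
  edge (22,1)–(22,11): clear
  edge (22,11)–(13,0): clear
  midpoint (33/2,21/2) outside
  → clear
Obstacle 3 [(2,24) (3,20) (7,13) (11,14) (8,20)]:
  edge (2,24)–(3,20): clear
  edge (3,20)–(7,13): clear
  edge (7,13)–(11,14): clear
  edge (11,14)–(8,20): clear
  edge (8,20)–(2,24): clear
  midpoint (33/2,21/2) outside
  → clear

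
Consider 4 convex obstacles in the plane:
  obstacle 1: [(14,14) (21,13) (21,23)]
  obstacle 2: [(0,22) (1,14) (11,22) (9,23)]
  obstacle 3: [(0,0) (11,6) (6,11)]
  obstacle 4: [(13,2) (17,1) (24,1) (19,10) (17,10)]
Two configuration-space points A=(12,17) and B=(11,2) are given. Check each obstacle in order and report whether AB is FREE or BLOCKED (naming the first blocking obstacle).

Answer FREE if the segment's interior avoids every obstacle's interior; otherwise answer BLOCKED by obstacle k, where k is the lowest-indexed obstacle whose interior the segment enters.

Obstacle 1 [(14,14) (21,13) (21,23)]:
  edge (14,14)–(21,13): clear
  edge (21,13)–(21,23): clear
  edge (21,23)–(14,14): clear
  midpoint (23/2,19/2) outside
  → clear
Obstacle 2 [(0,22) (1,14) (11,22) (9,23)]:
  edge (0,22)–(1,14): clear
  edge (1,14)–(11,22): clear
  edge (11,22)–(9,23): clear
  edge (9,23)–(0,22): clear
  midpoint (23/2,19/2) outside
  → clear
Obstacle 3 [(0,0) (11,6) (6,11)]:
  edge (0,0)–(11,6): clear
  edge (11,6)–(6,11): clear
  edge (6,11)–(0,0): clear
  midpoint (23/2,19/2) outside
  → clear
Obstacle 4 [(13,2) (17,1) (24,1) (19,10) (17,10)]:
  edge (13,2)–(17,1): clear
  edge (17,1)–(24,1): clear
  edge (24,1)–(19,10): clear
  edge (19,10)–(17,10): clear
  edge (17,10)–(13,2): clear
  midpoint (23/2,19/2) outside
  → clear

FREE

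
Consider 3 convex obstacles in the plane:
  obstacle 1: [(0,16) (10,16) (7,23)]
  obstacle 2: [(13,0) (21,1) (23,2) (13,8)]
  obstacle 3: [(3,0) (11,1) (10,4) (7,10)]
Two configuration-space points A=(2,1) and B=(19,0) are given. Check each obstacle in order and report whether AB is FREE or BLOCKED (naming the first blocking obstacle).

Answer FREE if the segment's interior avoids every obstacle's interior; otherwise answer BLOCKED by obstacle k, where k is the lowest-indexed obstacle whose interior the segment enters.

BLOCKED by obstacle 2

Obstacle 1 [(0,16) (10,16) (7,23)]:
  edge (0,16)–(10,16): clear
  edge (10,16)–(7,23): clear
  edge (7,23)–(0,16): clear
  midpoint (21/2,1/2) outside
  → clear
Obstacle 2 [(13,0) (21,1) (23,2) (13,8)]:
  edge (13,0)–(21,1): crosses AB
  edge (21,1)–(23,2): clear
  edge (23,2)–(13,8): clear
  edge (13,8)–(13,0): crosses AB
  → BLOCKED
Obstacle 3 [(3,0) (11,1) (10,4) (7,10)]:
  edge (3,0)–(11,1): crosses AB
  edge (11,1)–(10,4): clear
  edge (10,4)–(7,10): clear
  edge (7,10)–(3,0): crosses AB
  → BLOCKED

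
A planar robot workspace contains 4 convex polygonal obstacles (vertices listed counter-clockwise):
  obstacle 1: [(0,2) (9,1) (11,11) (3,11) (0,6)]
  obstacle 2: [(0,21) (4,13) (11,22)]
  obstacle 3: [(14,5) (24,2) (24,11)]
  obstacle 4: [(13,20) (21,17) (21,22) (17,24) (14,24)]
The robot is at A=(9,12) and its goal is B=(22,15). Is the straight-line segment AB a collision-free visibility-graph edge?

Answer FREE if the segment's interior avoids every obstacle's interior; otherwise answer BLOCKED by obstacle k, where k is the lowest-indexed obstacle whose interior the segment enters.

Obstacle 1 [(0,2) (9,1) (11,11) (3,11) (0,6)]:
  edge (0,2)–(9,1): clear
  edge (9,1)–(11,11): clear
  edge (11,11)–(3,11): clear
  edge (3,11)–(0,6): clear
  edge (0,6)–(0,2): clear
  midpoint (31/2,27/2) outside
  → clear
Obstacle 2 [(0,21) (4,13) (11,22)]:
  edge (0,21)–(4,13): clear
  edge (4,13)–(11,22): clear
  edge (11,22)–(0,21): clear
  midpoint (31/2,27/2) outside
  → clear
Obstacle 3 [(14,5) (24,2) (24,11)]:
  edge (14,5)–(24,2): clear
  edge (24,2)–(24,11): clear
  edge (24,11)–(14,5): clear
  midpoint (31/2,27/2) outside
  → clear
Obstacle 4 [(13,20) (21,17) (21,22) (17,24) (14,24)]:
  edge (13,20)–(21,17): clear
  edge (21,17)–(21,22): clear
  edge (21,22)–(17,24): clear
  edge (17,24)–(14,24): clear
  edge (14,24)–(13,20): clear
  midpoint (31/2,27/2) outside
  → clear

FREE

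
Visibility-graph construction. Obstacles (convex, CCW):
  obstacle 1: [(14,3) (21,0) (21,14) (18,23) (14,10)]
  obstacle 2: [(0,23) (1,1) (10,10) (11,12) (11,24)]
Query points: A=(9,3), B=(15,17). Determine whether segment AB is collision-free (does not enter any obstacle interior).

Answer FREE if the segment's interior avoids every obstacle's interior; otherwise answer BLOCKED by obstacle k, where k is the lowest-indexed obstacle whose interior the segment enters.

Obstacle 1 [(14,3) (21,0) (21,14) (18,23) (14,10)]:
  edge (14,3)–(21,0): clear
  edge (21,0)–(21,14): clear
  edge (21,14)–(18,23): clear
  edge (18,23)–(14,10): clear
  edge (14,10)–(14,3): clear
  midpoint (12,10) outside
  → clear
Obstacle 2 [(0,23) (1,1) (10,10) (11,12) (11,24)]:
  edge (0,23)–(1,1): clear
  edge (1,1)–(10,10): clear
  edge (10,10)–(11,12): clear
  edge (11,12)–(11,24): clear
  edge (11,24)–(0,23): clear
  midpoint (12,10) outside
  → clear

FREE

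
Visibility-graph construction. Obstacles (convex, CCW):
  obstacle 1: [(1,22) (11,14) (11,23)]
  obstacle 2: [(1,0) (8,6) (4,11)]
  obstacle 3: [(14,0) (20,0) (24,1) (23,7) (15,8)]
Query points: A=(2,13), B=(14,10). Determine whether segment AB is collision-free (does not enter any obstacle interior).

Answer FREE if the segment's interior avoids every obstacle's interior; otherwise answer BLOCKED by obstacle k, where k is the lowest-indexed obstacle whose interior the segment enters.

FREE

Obstacle 1 [(1,22) (11,14) (11,23)]:
  edge (1,22)–(11,14): clear
  edge (11,14)–(11,23): clear
  edge (11,23)–(1,22): clear
  midpoint (8,23/2) outside
  → clear
Obstacle 2 [(1,0) (8,6) (4,11)]:
  edge (1,0)–(8,6): clear
  edge (8,6)–(4,11): clear
  edge (4,11)–(1,0): clear
  midpoint (8,23/2) outside
  → clear
Obstacle 3 [(14,0) (20,0) (24,1) (23,7) (15,8)]:
  edge (14,0)–(20,0): clear
  edge (20,0)–(24,1): clear
  edge (24,1)–(23,7): clear
  edge (23,7)–(15,8): clear
  edge (15,8)–(14,0): clear
  midpoint (8,23/2) outside
  → clear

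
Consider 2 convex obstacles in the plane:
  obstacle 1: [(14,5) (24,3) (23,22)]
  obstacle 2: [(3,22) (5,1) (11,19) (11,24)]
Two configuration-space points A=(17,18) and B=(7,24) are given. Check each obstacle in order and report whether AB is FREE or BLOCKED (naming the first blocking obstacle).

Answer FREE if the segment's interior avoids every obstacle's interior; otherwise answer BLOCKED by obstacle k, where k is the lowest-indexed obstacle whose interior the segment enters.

Obstacle 1 [(14,5) (24,3) (23,22)]:
  edge (14,5)–(24,3): clear
  edge (24,3)–(23,22): clear
  edge (23,22)–(14,5): clear
  midpoint (12,21) outside
  → clear
Obstacle 2 [(3,22) (5,1) (11,19) (11,24)]:
  edge (3,22)–(5,1): clear
  edge (5,1)–(11,19): clear
  edge (11,19)–(11,24): crosses AB
  edge (11,24)–(3,22): crosses AB
  → BLOCKED

BLOCKED by obstacle 2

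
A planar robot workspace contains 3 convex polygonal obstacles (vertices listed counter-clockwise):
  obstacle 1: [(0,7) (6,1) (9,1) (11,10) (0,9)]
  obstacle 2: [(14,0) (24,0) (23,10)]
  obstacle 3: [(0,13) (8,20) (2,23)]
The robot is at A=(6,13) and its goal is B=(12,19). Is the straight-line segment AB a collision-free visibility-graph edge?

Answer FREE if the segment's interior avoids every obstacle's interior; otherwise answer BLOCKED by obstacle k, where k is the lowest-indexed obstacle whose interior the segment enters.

Obstacle 1 [(0,7) (6,1) (9,1) (11,10) (0,9)]:
  edge (0,7)–(6,1): clear
  edge (6,1)–(9,1): clear
  edge (9,1)–(11,10): clear
  edge (11,10)–(0,9): clear
  edge (0,9)–(0,7): clear
  midpoint (9,16) outside
  → clear
Obstacle 2 [(14,0) (24,0) (23,10)]:
  edge (14,0)–(24,0): clear
  edge (24,0)–(23,10): clear
  edge (23,10)–(14,0): clear
  midpoint (9,16) outside
  → clear
Obstacle 3 [(0,13) (8,20) (2,23)]:
  edge (0,13)–(8,20): clear
  edge (8,20)–(2,23): clear
  edge (2,23)–(0,13): clear
  midpoint (9,16) outside
  → clear

FREE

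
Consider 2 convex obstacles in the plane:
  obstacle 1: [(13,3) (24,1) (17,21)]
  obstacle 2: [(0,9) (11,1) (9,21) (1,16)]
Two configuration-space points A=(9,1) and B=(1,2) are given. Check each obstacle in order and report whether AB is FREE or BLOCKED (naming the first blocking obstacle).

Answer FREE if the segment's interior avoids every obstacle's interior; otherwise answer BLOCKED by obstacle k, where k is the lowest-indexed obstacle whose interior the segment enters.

FREE

Obstacle 1 [(13,3) (24,1) (17,21)]:
  edge (13,3)–(24,1): clear
  edge (24,1)–(17,21): clear
  edge (17,21)–(13,3): clear
  midpoint (5,3/2) outside
  → clear
Obstacle 2 [(0,9) (11,1) (9,21) (1,16)]:
  edge (0,9)–(11,1): clear
  edge (11,1)–(9,21): clear
  edge (9,21)–(1,16): clear
  edge (1,16)–(0,9): clear
  midpoint (5,3/2) outside
  → clear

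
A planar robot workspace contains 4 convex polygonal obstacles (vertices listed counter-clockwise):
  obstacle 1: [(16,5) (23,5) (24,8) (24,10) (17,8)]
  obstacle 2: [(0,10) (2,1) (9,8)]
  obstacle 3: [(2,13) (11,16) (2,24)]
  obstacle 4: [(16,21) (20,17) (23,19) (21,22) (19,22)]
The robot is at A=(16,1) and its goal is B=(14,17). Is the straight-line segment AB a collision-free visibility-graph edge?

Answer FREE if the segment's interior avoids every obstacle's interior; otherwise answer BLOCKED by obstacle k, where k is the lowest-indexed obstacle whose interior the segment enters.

Obstacle 1 [(16,5) (23,5) (24,8) (24,10) (17,8)]:
  edge (16,5)–(23,5): clear
  edge (23,5)–(24,8): clear
  edge (24,8)–(24,10): clear
  edge (24,10)–(17,8): clear
  edge (17,8)–(16,5): clear
  midpoint (15,9) outside
  → clear
Obstacle 2 [(0,10) (2,1) (9,8)]:
  edge (0,10)–(2,1): clear
  edge (2,1)–(9,8): clear
  edge (9,8)–(0,10): clear
  midpoint (15,9) outside
  → clear
Obstacle 3 [(2,13) (11,16) (2,24)]:
  edge (2,13)–(11,16): clear
  edge (11,16)–(2,24): clear
  edge (2,24)–(2,13): clear
  midpoint (15,9) outside
  → clear
Obstacle 4 [(16,21) (20,17) (23,19) (21,22) (19,22)]:
  edge (16,21)–(20,17): clear
  edge (20,17)–(23,19): clear
  edge (23,19)–(21,22): clear
  edge (21,22)–(19,22): clear
  edge (19,22)–(16,21): clear
  midpoint (15,9) outside
  → clear

FREE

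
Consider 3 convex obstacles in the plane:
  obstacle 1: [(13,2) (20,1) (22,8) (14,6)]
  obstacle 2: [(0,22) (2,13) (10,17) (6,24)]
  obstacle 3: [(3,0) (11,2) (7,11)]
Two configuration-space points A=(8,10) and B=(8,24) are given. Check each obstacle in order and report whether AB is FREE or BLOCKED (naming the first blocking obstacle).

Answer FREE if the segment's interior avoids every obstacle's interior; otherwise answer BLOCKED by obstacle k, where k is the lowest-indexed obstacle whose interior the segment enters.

Obstacle 1 [(13,2) (20,1) (22,8) (14,6)]:
  edge (13,2)–(20,1): clear
  edge (20,1)–(22,8): clear
  edge (22,8)–(14,6): clear
  edge (14,6)–(13,2): clear
  midpoint (8,17) outside
  → clear
Obstacle 2 [(0,22) (2,13) (10,17) (6,24)]:
  edge (0,22)–(2,13): clear
  edge (2,13)–(10,17): crosses AB
  edge (10,17)–(6,24): crosses AB
  edge (6,24)–(0,22): clear
  → BLOCKED
Obstacle 3 [(3,0) (11,2) (7,11)]:
  edge (3,0)–(11,2): clear
  edge (11,2)–(7,11): clear
  edge (7,11)–(3,0): clear
  midpoint (8,17) outside
  → clear

BLOCKED by obstacle 2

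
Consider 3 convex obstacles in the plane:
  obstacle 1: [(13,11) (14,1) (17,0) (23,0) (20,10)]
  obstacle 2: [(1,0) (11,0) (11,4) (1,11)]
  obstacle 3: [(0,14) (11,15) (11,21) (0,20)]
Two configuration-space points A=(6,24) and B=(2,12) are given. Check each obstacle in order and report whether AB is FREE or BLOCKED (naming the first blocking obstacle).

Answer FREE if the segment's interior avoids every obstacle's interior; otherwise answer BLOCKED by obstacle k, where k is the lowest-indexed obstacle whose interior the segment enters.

BLOCKED by obstacle 3

Obstacle 1 [(13,11) (14,1) (17,0) (23,0) (20,10)]:
  edge (13,11)–(14,1): clear
  edge (14,1)–(17,0): clear
  edge (17,0)–(23,0): clear
  edge (23,0)–(20,10): clear
  edge (20,10)–(13,11): clear
  midpoint (4,18) outside
  → clear
Obstacle 2 [(1,0) (11,0) (11,4) (1,11)]:
  edge (1,0)–(11,0): clear
  edge (11,0)–(11,4): clear
  edge (11,4)–(1,11): clear
  edge (1,11)–(1,0): clear
  midpoint (4,18) outside
  → clear
Obstacle 3 [(0,14) (11,15) (11,21) (0,20)]:
  edge (0,14)–(11,15): crosses AB
  edge (11,15)–(11,21): clear
  edge (11,21)–(0,20): crosses AB
  edge (0,20)–(0,14): clear
  → BLOCKED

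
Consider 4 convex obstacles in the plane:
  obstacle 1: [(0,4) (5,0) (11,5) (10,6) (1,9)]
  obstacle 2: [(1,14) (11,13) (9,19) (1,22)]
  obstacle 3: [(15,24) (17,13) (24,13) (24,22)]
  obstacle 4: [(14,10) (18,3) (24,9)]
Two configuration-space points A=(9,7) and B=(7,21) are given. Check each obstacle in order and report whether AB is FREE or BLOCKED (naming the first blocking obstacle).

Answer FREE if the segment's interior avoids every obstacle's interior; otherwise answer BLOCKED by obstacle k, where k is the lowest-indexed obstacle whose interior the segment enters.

BLOCKED by obstacle 2

Obstacle 1 [(0,4) (5,0) (11,5) (10,6) (1,9)]:
  edge (0,4)–(5,0): clear
  edge (5,0)–(11,5): clear
  edge (11,5)–(10,6): clear
  edge (10,6)–(1,9): clear
  edge (1,9)–(0,4): clear
  midpoint (8,14) outside
  → clear
Obstacle 2 [(1,14) (11,13) (9,19) (1,22)]:
  edge (1,14)–(11,13): crosses AB
  edge (11,13)–(9,19): clear
  edge (9,19)–(1,22): crosses AB
  edge (1,22)–(1,14): clear
  → BLOCKED
Obstacle 3 [(15,24) (17,13) (24,13) (24,22)]:
  edge (15,24)–(17,13): clear
  edge (17,13)–(24,13): clear
  edge (24,13)–(24,22): clear
  edge (24,22)–(15,24): clear
  midpoint (8,14) outside
  → clear
Obstacle 4 [(14,10) (18,3) (24,9)]:
  edge (14,10)–(18,3): clear
  edge (18,3)–(24,9): clear
  edge (24,9)–(14,10): clear
  midpoint (8,14) outside
  → clear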